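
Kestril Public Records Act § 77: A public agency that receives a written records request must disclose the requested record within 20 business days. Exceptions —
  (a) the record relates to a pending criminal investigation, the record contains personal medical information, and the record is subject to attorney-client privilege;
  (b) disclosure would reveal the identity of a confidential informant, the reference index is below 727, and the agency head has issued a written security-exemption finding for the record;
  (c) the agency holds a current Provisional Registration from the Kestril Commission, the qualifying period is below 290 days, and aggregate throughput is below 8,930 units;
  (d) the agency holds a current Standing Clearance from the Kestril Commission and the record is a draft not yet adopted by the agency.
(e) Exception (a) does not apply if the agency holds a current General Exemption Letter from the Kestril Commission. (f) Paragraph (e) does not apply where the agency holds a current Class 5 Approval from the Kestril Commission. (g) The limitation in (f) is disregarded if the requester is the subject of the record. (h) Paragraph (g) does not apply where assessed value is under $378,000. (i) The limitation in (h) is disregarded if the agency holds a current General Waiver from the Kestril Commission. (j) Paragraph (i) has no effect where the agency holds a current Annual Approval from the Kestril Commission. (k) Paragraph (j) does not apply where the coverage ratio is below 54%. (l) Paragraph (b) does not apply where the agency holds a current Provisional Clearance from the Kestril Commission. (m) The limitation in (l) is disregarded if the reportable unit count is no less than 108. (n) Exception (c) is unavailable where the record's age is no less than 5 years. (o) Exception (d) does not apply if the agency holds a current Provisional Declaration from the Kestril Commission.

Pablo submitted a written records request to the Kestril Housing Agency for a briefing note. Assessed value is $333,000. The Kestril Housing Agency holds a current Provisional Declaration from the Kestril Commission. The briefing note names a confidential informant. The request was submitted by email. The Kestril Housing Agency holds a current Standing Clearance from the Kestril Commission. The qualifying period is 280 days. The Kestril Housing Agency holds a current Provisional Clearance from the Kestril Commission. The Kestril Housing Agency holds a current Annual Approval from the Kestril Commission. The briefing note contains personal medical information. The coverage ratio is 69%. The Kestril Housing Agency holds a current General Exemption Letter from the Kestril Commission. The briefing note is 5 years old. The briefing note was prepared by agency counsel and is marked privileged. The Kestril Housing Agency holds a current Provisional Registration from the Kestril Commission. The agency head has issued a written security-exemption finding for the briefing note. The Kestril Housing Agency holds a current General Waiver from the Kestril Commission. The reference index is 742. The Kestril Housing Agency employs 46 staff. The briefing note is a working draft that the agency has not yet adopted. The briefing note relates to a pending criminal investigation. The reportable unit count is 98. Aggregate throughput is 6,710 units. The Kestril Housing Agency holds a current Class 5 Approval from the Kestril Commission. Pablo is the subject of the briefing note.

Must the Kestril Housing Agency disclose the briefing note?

All of (a)'s requirements are met (the briefing note relates to a pending investigation; the briefing note contains personal medical information; the briefing note is privileged). As to paragraphs (e)–(k): (e) would limit (a) — a current General Exemption Letter is held — but (f) sets (e) aside: (f) is triggered — a current Class 5 Approval is held. (g) operates (Pablo is the subject of the briefing note), but is overridden by (h): (h) applies — assessed value is $333,000, under the $378,000 limit. (i) would limit (h) — a current General Waiver is held — but (j) sets (i) aside: (j) applies — a current Annual Approval is held. (k), which would lift (j), is not triggered — the coverage ratio is 69%, not below 54%. (a) remains available.
Exception (b) does not apply: the reference index is 742, not below 727.
All of (c)'s requirements are met (a current Provisional Registration is held; the qualifying period is 280 days, below the 290 days limit; aggregate throughput is 6,710 units, below the 8,930 units limit). But applying paragraph (n): (n) is triggered — the record's age is 5 years, meeting the 5 years threshold. So (c) is unavailable.
Exception (d)'s conditions are all satisfied: a current Standing Clearance is held; the briefing note is an unadopted draft. Turning to paragraph (o): (o) operates against (d): a current Provisional Declaration is held. So (d) is unavailable.

No — exception (a) applies; the Kestril Housing Agency is not required to disclose the briefing note.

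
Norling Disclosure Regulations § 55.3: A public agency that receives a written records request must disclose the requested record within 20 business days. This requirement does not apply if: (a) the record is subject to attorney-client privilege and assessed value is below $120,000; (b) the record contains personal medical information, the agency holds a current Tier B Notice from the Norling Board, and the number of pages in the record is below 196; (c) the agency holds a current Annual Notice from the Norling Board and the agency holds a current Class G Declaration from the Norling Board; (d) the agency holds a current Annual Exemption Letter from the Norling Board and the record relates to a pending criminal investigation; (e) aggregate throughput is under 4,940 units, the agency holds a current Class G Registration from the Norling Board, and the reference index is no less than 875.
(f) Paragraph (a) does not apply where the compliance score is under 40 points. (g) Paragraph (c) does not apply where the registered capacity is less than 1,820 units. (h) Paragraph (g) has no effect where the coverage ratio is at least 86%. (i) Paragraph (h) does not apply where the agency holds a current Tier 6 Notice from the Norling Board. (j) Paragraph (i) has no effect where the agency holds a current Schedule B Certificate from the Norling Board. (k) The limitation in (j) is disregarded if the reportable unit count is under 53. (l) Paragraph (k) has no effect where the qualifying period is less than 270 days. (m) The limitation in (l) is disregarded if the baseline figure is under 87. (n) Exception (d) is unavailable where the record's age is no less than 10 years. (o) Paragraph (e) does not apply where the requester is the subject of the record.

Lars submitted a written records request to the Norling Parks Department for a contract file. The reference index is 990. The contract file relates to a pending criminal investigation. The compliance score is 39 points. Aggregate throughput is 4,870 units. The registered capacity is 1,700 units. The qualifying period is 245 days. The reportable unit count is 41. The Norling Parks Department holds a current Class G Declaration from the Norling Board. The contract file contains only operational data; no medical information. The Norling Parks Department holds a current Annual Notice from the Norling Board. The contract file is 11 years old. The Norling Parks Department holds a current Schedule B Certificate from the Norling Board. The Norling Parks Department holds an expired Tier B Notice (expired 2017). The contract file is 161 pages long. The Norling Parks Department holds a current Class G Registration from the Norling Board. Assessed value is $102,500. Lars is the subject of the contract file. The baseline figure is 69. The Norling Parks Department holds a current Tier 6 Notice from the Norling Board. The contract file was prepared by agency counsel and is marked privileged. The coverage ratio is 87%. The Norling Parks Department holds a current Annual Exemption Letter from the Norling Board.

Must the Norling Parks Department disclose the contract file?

Yes — the Norling Parks Department must disclose the contract file.

Exception (a): the contract file is privileged; assessed value is $102,500, below the $120,000 limit — every condition holds. But applying paragraph (f): (f) operates — the compliance score is 39 points, under the 40 points limit. (a) is therefore removed.
Exception (b) does not apply: the contract file contains only operational data.
Exception (c): a current Annual Notice is held; a current Class G Declaration is held — every condition holds. But: (g) operates against (c): the registered capacity is 1,700 units, less than the 1,820 units limit. (h) would limit (g) — the coverage ratio is 87%, meeting the 86% threshold — but (i) sets (h) aside: (i) operates against (h): a current Tier 6 Notice is held. (j) is engaged (a current Schedule B Certificate is held), but is itself disapplied by (k): (k) applies — the reportable unit count is 41, under the 53 limit. (l) would limit (k) — the qualifying period is 245 days, less than the 270 days limit — but (m) sets (l) aside: (m) operates — the baseline figure is 69, under the 87 limit. (c) is therefore removed.
Exception (d)'s conditions are all satisfied: a current Annual Exemption Letter is held; the contract file relates to a pending investigation. But: (n) operates — the record's age is 11 years, meeting the 10 years threshold. (d) is therefore removed.
All of (e)'s requirements are met (aggregate throughput is 4,870 units, under the 4,940 units limit; a current Class G Registration is held; the reference index is 990, meeting the 875 threshold). But applying paragraph (o): (o) is engaged — Lars is the subject of the contract file. So (e) is unavailable.
None of the exceptions is available; § 55.3 applies in full.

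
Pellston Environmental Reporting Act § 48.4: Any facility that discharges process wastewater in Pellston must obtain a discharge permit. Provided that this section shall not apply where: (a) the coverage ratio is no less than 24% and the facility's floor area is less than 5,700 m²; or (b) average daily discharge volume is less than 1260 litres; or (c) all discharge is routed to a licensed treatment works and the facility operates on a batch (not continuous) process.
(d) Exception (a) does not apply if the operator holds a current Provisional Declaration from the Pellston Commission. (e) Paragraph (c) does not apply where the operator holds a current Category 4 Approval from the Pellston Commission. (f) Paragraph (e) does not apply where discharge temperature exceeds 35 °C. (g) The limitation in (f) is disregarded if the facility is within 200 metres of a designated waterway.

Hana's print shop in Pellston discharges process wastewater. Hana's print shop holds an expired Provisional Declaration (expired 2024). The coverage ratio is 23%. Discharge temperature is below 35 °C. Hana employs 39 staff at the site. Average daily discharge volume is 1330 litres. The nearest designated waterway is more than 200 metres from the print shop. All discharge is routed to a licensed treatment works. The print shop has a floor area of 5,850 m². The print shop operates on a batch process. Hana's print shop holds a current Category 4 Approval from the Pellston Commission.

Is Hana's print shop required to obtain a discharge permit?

Yes — Hana's print shop must obtain a discharge permit.

Exception (a) fails — the coverage ratio is 23%, short of 24%.
Exception (b) requires that average daily discharge volume is less than 1260 litres; but average daily discharge volume is 1330 litres, not less than 1260 litres, so (b) is unavailable.
All of (c)'s requirements are met (discharge is routed to a licensed treatment works; the facility operates on a batch process). But: (e) applies — a current Category 4 Approval is held. (f) is inapplicable (discharge temperature is below 35 °C), so (e) stands. (c) is therefore removed.
No exception is made out. Hana's print shop falls within the general rule.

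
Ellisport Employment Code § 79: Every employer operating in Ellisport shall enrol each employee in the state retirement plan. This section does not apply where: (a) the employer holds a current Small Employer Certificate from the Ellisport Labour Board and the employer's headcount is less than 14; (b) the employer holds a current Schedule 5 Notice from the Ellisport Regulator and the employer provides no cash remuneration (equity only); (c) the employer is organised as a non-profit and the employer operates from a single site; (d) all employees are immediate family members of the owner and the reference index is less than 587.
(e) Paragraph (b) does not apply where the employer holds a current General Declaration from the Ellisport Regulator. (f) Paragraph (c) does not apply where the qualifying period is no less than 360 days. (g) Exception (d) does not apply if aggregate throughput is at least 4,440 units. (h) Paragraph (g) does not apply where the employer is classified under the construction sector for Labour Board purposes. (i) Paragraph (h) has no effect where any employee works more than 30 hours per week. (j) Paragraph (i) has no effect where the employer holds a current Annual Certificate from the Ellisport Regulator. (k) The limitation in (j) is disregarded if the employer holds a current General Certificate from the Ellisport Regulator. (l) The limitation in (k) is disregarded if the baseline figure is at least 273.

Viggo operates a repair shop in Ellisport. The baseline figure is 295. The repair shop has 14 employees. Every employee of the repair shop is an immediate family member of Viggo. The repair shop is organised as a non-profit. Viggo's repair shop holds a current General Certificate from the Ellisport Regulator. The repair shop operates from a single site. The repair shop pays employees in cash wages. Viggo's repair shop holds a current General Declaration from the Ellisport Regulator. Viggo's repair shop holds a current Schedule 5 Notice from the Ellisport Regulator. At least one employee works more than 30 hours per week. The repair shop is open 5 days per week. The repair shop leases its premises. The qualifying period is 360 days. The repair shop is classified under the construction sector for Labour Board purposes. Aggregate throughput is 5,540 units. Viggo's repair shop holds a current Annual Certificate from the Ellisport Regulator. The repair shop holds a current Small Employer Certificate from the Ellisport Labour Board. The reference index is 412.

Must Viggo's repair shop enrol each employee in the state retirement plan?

No — exception (d) applies; Viggo's repair shop is not required to enrol each employee in the state retirement plan.

Exception (a) does not apply: the employer's headcount is 14, not less than 14.
Exception (b) requires that the employer provides no cash remuneration (equity only); but employees are paid cash wages, so (b) is unavailable.
Exception (c)'s conditions are all satisfied: the employer is a non-profit; the employer operates from a single site. Turning to paragraph (f): (f) operates — the qualifying period is 360 days, meeting the 360 days threshold. Exception (c) does not apply.
Exception (d): every employee is an immediate family member; the reference index is 412, less than the 587 limit — every condition holds. Applying paragraphs (g)–(l): (g) is triggered (aggregate throughput is 5,540 units, meeting the 4,440 units threshold), but is itself disapplied by (h): (h) operates — the repair shop is classified under the construction sector. (i) applies (at least one employee exceeds 30 hours/week), but yields to (j): (j) is engaged — a current Annual Certificate is held. (k) would limit (j) — a current General Certificate is held — but (l) sets (k) aside: (l) operates — the baseline figure is 295, meeting the 273 threshold. Exception (d) stands.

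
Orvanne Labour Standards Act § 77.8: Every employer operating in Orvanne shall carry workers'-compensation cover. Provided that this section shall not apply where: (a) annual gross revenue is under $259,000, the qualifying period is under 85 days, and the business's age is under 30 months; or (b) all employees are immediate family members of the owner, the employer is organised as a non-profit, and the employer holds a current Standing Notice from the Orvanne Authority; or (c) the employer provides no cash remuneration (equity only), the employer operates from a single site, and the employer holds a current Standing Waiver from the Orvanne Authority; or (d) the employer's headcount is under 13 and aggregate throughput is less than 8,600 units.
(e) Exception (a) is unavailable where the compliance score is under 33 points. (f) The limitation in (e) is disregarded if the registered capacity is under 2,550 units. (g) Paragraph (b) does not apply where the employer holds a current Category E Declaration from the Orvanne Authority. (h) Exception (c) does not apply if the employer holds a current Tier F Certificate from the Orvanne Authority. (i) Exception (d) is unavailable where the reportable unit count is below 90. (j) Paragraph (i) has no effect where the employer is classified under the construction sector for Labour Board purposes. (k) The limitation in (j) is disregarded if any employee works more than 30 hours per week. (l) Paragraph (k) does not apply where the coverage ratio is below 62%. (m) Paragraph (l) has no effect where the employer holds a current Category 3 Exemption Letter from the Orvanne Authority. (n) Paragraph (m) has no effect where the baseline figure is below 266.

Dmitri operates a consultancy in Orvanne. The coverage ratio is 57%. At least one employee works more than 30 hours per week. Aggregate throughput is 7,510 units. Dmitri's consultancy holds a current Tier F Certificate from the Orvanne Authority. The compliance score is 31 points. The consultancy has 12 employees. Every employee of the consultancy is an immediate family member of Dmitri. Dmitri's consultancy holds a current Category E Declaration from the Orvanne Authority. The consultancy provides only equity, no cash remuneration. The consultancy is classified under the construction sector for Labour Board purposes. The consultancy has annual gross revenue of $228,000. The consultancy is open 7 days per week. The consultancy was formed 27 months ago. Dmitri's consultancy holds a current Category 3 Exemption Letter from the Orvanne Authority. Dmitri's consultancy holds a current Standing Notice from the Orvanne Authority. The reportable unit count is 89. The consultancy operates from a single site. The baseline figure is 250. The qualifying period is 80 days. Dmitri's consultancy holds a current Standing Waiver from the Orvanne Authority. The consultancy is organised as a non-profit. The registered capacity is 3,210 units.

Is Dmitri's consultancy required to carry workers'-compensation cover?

Exception (a) is satisfied on its face — annual gross revenue is $228,000, under the $259,000 limit; the qualifying period is 80 days, under the 85 days limit; the business's age is 27 months, under the 30 months limit. But: (e) operates against (a): the compliance score is 31 points, under the 33 points limit. (f), which would lift (e), is not triggered — the registered capacity is 3,210 units, not under 2,550 units. Exception (a) does not apply.
Exception (b): every employee is an immediate family member; the employer is a non-profit; a current Standing Notice is held — every condition holds. Turning to paragraph (g): (g) is triggered — a current Category E Declaration is held. So (b) is unavailable.
Exception (c) is satisfied on its face — remuneration is equity-only; the employer operates from a single site; a current Standing Waiver is held. Turning to paragraph (h): (h) applies — a current Tier F Certificate is held. (c) is therefore removed.
Exception (d) is satisfied on its face — the employer's headcount is 12, under the 13 limit; aggregate throughput is 7,510 units, less than the 8,600 units limit. Considering the limiting provisions: (i) applies (the reportable unit count is 89, below the 90 limit), but yields to (j): (j) operates against (i): the consultancy is classified under the construction sector. (k) would limit (j) — at least one employee exceeds 30 hours/week — but (l) sets (k) aside: (l) operates against (k): the coverage ratio is 57%, below the 62% limit. (m) would limit (l) — a current Category 3 Exemption Letter is held — but (n) sets (m) aside: (n) operates — the baseline figure is 250, below the 266 limit. (d) remains available.

No — exception (d) applies; Dmitri's consultancy is not required to carry workers'-compensation cover.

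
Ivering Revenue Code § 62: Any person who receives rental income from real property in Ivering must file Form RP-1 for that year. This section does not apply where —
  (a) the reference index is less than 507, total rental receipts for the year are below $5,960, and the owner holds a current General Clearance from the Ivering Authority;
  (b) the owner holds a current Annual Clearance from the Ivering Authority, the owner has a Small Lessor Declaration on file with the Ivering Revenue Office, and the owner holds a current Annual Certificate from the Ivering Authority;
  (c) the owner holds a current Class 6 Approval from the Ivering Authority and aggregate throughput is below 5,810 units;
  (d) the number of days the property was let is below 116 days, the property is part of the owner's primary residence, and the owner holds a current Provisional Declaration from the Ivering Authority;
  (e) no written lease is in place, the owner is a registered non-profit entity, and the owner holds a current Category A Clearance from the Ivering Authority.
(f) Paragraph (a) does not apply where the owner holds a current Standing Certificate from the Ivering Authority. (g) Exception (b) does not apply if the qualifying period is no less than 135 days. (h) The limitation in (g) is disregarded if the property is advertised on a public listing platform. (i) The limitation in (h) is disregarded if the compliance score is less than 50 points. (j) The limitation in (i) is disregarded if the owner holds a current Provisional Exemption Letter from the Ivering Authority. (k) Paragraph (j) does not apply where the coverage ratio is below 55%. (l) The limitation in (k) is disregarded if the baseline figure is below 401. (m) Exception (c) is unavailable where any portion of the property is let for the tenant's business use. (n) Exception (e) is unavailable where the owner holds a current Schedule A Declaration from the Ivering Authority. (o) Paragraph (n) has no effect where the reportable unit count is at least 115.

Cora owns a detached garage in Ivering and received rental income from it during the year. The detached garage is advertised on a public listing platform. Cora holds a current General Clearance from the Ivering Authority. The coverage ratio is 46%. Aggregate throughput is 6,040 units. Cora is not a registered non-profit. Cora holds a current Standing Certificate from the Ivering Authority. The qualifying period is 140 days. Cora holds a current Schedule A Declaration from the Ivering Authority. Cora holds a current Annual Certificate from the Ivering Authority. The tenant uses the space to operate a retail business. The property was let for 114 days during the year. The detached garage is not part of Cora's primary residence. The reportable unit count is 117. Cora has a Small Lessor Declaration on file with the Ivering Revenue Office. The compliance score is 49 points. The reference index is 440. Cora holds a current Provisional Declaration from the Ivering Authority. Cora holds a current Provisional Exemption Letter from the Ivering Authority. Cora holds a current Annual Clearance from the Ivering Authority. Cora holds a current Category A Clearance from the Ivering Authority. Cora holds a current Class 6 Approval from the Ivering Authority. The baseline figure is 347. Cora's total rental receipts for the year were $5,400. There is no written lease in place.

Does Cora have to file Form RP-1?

No — exception (b) applies; Cora is not required to file Form RP-1.

All of (a)'s requirements are met (the reference index is 440, less than the 507 limit; total rental receipts for the year are $5,400, below the $5,960 limit; a current General Clearance is held). However, paragraph (f) must be considered: (f) operates — a current Standing Certificate is held. Exception (a) does not apply.
Exception (b)'s conditions are all satisfied: a current Annual Clearance is held; a Small Lessor Declaration is on file; a current Annual Certificate is held. Applying paragraphs (g)–(l): (g) is engaged (the qualifying period is 140 days, meeting the 135 days threshold), but is itself disapplied by (h): (h) operates against (g): the property is publicly advertised. (i) would limit (h) — the compliance score is 49 points, less than the 50 points limit — but (j) sets (i) aside: (j) is engaged — a current Provisional Exemption Letter is held. (k) would limit (j) — the coverage ratio is 46%, below the 55% limit — but (l) sets (k) aside: (l) operates against (k): the baseline figure is 347, below the 401 limit. So (b) applies.
Exception (c) fails — aggregate throughput is 6,040 units, not below 5,810 units.
Exception (d) does not apply: the detached garage is not part of the primary residence.
Exception (e) requires that the owner is a registered non-profit entity; but Cora is not a registered non-profit, so (e) is unavailable.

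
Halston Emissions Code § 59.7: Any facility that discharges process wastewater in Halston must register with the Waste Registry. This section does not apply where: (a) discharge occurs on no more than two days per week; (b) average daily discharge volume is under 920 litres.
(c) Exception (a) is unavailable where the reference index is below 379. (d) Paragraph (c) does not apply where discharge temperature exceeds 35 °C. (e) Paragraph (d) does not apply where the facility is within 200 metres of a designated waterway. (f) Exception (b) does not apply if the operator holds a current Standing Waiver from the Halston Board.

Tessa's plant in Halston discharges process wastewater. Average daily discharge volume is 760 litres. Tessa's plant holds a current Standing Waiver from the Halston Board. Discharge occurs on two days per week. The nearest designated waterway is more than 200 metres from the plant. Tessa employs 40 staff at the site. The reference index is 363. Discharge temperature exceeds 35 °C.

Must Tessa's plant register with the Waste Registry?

Exception (a) is satisfied on its face — discharge occurs on no more than two days per week. Considering the limiting provisions: (c) operates (the reference index is 363, below the 379 limit), but is set aside by (d): (d) operates against (c): discharge temperature exceeds 35 °C. (e) is inapplicable (the plant is more than 200 m from any designated waterway), so (d) stands. (a) remains available.
Exception (b): average daily discharge volume is 760 litres, under the 920 litres limit — every condition holds. Turning to paragraph (f): (f) operates against (b): a current Standing Waiver is held. So (b) is unavailable.

No — exception (a) applies; Tessa's plant is not required to register with the Waste Registry.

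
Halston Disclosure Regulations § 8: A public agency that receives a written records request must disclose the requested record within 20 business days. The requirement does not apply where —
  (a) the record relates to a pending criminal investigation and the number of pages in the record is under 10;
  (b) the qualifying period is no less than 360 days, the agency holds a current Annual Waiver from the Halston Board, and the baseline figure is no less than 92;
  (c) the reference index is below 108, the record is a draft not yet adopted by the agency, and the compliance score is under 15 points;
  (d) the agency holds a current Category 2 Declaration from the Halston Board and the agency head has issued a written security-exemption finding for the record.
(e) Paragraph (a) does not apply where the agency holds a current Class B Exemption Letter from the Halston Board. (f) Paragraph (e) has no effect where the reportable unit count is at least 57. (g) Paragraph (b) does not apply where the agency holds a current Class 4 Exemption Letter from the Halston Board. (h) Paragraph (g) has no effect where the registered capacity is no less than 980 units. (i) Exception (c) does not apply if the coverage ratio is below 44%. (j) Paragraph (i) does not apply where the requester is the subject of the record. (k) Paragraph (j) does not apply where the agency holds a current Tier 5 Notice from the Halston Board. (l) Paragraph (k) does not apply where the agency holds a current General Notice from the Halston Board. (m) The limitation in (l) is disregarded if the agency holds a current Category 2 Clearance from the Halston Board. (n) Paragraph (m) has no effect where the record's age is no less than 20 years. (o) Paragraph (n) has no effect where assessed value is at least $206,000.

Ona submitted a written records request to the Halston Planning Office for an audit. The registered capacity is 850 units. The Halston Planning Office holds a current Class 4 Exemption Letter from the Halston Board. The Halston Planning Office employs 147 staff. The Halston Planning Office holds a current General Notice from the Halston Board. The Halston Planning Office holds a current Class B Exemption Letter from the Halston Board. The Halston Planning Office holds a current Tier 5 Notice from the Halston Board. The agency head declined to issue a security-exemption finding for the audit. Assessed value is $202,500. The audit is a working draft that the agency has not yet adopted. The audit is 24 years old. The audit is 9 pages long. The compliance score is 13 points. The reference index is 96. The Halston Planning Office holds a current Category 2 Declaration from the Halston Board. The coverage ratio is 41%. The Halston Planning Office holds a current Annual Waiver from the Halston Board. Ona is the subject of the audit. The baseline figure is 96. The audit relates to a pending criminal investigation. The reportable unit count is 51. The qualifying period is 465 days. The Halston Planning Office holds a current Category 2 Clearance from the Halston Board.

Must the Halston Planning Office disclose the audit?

No — exception (c) applies; the Halston Planning Office is not required to disclose the audit.

Exception (a) is satisfied on its face — the audit relates to a pending investigation; the number of pages in the record is 9, under the 10 limit. Turning to paragraphs (e)–(f): (e) operates against (a): a current Class B Exemption Letter is held. (f) is not triggered (the reportable unit count is 51, short of 57), so (e) stands. Exception (a) does not apply.
Exception (b) is satisfied on its face — the qualifying period is 465 days, meeting the 360 days threshold; a current Annual Waiver is held; the baseline figure is 96, meeting the 92 threshold. But: (g) applies — a current Class 4 Exemption Letter is held. (h) is inapplicable (the registered capacity is 850 units, short of 980 units), so (g) stands. Exception (b) does not apply.
All of (c)'s requirements are met (the reference index is 96, below the 108 limit; the audit is an unadopted draft; the compliance score is 13 points, under the 15 points limit). Applying paragraphs (i)–(o): (i) operates (the coverage ratio is 41%, below the 44% limit), but is displaced by (j): (j) is engaged — Ona is the subject of the audit. (k) would limit (j) — a current Tier 5 Notice is held — but (l) sets (k) aside: (l) applies — a current General Notice is held. (m) is triggered (a current Category 2 Clearance is held), but yields to (n): (n) operates against (m): the record's age is 24 years, meeting the 20 years threshold. (o), which would lift (n), is not engaged — assessed value is $202,500, short of $206,000. So (c) applies.
Exception (d) requires that the agency head has issued a written security-exemption finding for the record; but the agency head declined to issue a security-exemption finding, so (d) is unavailable.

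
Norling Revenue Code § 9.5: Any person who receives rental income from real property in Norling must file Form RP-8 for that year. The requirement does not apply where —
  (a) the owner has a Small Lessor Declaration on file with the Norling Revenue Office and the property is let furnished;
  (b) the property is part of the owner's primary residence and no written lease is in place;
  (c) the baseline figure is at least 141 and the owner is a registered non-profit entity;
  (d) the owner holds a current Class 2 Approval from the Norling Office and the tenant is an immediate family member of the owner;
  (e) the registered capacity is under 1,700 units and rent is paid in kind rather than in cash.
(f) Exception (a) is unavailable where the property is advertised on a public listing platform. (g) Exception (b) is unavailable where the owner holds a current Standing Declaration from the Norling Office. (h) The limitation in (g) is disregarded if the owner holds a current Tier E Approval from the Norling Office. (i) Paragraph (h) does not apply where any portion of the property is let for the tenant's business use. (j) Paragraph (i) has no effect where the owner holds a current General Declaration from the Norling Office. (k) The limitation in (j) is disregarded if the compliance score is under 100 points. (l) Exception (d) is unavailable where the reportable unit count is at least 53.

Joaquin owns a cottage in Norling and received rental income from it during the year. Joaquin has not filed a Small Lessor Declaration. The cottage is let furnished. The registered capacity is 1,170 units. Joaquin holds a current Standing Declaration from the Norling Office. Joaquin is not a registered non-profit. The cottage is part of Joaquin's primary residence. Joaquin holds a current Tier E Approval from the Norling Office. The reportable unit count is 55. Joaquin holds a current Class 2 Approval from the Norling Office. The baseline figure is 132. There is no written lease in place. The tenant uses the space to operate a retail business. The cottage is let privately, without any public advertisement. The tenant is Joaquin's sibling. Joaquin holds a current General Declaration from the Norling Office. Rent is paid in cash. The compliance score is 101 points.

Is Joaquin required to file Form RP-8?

Exception (a) requires that the owner has a Small Lessor Declaration on file with the Norling Revenue Office; but no Small Lessor Declaration is on file, so (a) is unavailable.
All of (b)'s requirements are met (the cottage is part of the primary residence; there is no written lease). As to paragraphs (g)–(k): (g) operates (a current Standing Declaration is held), but yields to (h): (h) operates against (g): a current Tier E Approval is held. (i) would limit (h) — the space is let for business use — but (j) sets (i) aside: (j) operates against (i): a current General Declaration is held. (k) does not operate here (the compliance score is 101 points, not under 100 points), so (j) stands. Exception (b) stands.
Exception (c) fails — the baseline figure is 132, short of 141.
All of (d)'s requirements are met (a current Class 2 Approval is held; the tenant is an immediate family member). But: (l) operates against (d): the reportable unit count is 55, meeting the 53 threshold. (d) is therefore removed.
Exception (e) fails — rent is paid in cash.

No — exception (b) applies; Joaquin is not required to file Form RP-8.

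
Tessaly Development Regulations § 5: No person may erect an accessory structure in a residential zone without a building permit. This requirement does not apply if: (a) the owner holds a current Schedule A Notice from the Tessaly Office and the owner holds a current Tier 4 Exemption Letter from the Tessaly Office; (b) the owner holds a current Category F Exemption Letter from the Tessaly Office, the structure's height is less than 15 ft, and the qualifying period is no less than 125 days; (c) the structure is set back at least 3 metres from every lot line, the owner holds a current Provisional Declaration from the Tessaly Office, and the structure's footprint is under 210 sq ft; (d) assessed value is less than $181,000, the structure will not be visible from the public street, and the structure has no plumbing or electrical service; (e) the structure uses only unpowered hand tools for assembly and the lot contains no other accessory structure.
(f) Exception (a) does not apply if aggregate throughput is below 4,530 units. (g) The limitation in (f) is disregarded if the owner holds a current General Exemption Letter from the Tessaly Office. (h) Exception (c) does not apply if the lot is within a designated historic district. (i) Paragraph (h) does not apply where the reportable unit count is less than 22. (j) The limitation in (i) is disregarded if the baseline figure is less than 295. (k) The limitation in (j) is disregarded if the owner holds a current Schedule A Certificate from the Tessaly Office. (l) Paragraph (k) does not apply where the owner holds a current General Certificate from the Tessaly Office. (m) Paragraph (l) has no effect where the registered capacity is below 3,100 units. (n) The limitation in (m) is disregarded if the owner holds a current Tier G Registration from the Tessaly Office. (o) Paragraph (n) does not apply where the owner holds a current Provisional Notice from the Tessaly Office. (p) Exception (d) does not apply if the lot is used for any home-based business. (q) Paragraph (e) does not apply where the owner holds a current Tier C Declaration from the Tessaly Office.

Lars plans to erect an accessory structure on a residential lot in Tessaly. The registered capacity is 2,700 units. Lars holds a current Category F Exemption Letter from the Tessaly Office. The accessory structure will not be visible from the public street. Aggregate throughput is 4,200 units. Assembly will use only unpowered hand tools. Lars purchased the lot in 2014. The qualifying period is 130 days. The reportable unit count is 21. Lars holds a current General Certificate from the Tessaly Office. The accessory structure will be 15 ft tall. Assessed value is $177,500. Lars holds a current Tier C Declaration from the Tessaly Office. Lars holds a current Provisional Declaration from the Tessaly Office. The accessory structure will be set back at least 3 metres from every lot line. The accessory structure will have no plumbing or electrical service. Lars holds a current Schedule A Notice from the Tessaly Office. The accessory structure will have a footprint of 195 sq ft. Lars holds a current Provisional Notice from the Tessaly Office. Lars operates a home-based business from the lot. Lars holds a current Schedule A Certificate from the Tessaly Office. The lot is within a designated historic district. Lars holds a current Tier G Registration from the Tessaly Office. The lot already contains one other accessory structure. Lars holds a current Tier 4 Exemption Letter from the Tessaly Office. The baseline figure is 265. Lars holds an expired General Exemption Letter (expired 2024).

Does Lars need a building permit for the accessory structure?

Exception (a)'s conditions are all satisfied: a current Schedule A Notice is held; a current Tier 4 Exemption Letter is held. But: (f) operates against (a): aggregate throughput is 4,200 units, below the 4,530 units limit. (g), which would lift (f), is inapplicable — there is no General Exemption Letter in force. (a) is therefore removed.
Exception (b) does not apply: the structure's height is 15 ft, not less than 15 ft.
Exception (c)'s conditions are all satisfied: the setback is at least 3 m on every side; a current Provisional Declaration is held; the structure's footprint is 195 sq ft, under the 210 sq ft limit. As to paragraphs (h)–(o): (h) would limit (c) — the lot is in a historic district — but (i) sets (h) aside: (i) is triggered — the reportable unit count is 21, less than the 22 limit. (j) is triggered (the baseline figure is 265, less than the 295 limit), but is itself disapplied by (k): (k) is engaged — a current Schedule A Certificate is held. (l) operates (a current General Certificate is held), but is displaced by (m): (m) operates against (l): the registered capacity is 2,700 units, below the 3,100 units limit. (n) applies (a current Tier G Registration is held), but is itself disapplied by (o): (o) is engaged — a current Provisional Notice is held. (c) remains available.
Exception (d): assessed value is $177,500, less than the $181,000 limit; the structure will not be visible from the street; there is no plumbing or electrical service — every condition holds. But applying paragraph (p): (p) operates against (d): a home-based business operates on the lot. So (d) is unavailable.
Exception (e) requires that the lot contains no other accessory structure; but the lot already has another accessory structure, so (e) is unavailable.

No — exception (c) applies; Lars does not need a building permit.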